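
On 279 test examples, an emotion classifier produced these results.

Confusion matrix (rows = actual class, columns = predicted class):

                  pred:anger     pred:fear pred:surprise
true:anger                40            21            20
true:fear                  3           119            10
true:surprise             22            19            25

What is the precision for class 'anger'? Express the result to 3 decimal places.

One-vs-rest for 'anger': TP = diagonal; FP = other classes predicted 'anger'; FN = 'anger' predicted as other.
precision = TP/(TP+FP).
anger: TP=40, FP=3+22=25 → 40/65 = 0.6154

0.615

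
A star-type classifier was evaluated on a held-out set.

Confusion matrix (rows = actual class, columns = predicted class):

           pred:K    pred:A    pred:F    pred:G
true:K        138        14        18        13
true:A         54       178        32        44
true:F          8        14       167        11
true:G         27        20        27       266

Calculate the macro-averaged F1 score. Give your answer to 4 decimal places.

Per-class F1 score (2·TP/(2·TP+FP+FN)):
  K: TP=138, FP=54+8+27=89, FN=14+18+13=45 → 276/410 = 0.67317
  A: TP=178, FP=14+14+20=48, FN=54+32+44=130 → 356/534 = 0.66667
  F: TP=167, FP=18+32+27=77, FN=8+14+11=33 → 334/444 = 0.75225
  G: TP=266, FP=13+44+11=68, FN=27+20+27=74 → 532/674 = 0.78932
Macro-F1 score = mean = (0.67317 + 0.66667 + 0.75225 + 0.78932) / 4 = 0.7204

0.7204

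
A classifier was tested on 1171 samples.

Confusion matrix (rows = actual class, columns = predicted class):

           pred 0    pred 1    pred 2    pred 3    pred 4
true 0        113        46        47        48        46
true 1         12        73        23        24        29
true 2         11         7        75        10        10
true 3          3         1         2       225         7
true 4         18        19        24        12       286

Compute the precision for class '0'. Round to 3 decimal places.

0.720

Treat '0' as positive and all other classes as negative.
precision = TP/(TP+FP).
0: TP=113, FP=12+11+3+18=44 → 113/157 = 0.7197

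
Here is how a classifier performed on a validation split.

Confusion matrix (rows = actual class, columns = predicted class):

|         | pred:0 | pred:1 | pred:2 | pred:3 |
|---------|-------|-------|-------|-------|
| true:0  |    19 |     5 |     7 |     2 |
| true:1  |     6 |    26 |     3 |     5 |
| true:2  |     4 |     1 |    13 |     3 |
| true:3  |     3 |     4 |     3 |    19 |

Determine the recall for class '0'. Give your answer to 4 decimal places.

Take TP from the diagonal, FP from the rest of the '0' prediction marginal, FN from the rest of the '0' actual marginal.
recall = TP/(TP+FN).
0: TP=19, FN=5+7+2=14 → 19/33 = 0.57576

0.5758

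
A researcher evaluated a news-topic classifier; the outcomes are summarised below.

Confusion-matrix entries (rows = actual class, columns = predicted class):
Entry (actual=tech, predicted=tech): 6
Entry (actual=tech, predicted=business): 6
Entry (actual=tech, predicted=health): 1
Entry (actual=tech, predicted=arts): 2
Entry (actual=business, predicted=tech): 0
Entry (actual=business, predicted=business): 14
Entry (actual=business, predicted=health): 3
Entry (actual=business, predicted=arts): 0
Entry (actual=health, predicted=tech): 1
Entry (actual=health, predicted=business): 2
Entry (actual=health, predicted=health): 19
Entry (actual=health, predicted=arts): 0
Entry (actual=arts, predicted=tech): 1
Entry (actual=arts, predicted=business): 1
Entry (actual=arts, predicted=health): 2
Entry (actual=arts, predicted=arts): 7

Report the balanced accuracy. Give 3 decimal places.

0.681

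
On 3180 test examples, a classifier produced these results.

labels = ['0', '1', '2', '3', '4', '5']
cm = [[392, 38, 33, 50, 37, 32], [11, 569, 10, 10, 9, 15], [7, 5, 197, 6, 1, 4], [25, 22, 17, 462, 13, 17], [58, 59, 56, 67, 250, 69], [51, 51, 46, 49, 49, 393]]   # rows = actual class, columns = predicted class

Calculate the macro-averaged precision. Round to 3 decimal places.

0.698

Per-class precision (TP/(TP+FP)):
  0: TP=392, FP=11+7+25+58+51=152 → 392/544 = 0.7206
  1: TP=569, FP=38+5+22+59+51=175 → 569/744 = 0.7648
  2: TP=197, FP=33+10+17+56+46=162 → 197/359 = 0.5487
  3: TP=462, FP=50+10+6+67+49=182 → 462/644 = 0.7174
  4: TP=250, FP=37+9+1+13+49=109 → 250/359 = 0.6964
  5: TP=393, FP=32+15+4+17+69=137 → 393/530 = 0.7415
Macro-precision = mean = (0.7206 + 0.7648 + 0.5487 + 0.7174 + 0.6964 + 0.7415) / 6 = 0.698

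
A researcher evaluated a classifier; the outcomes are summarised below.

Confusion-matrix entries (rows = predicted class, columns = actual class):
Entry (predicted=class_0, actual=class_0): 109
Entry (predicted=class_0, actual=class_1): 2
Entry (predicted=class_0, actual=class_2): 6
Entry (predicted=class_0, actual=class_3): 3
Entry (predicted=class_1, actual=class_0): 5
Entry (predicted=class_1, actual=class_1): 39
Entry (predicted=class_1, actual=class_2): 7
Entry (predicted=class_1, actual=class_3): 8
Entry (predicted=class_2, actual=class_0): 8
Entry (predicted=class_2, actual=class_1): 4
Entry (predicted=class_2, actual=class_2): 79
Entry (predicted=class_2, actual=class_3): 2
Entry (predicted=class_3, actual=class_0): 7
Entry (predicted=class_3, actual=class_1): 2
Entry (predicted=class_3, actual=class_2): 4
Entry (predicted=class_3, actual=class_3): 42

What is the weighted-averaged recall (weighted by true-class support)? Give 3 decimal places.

Per-class recall (TP/(TP+FN)):
  class_0: TP=109, FN=5+8+7=20 → 109/129 = 0.8450
  class_1: TP=39, FN=2+4+2=8 → 39/47 = 0.8298
  class_2: TP=79, FN=6+7+4=17 → 79/96 = 0.8229
  class_3: TP=42, FN=3+8+2=13 → 42/55 = 0.7636
Weighted-recall = Σ (supportᵢ/N)·recallᵢ with N=327: (129/327)·0.8450 + (47/327)·0.8298 + (96/327)·0.8229 + (55/327)·0.7636 = 0.823

0.823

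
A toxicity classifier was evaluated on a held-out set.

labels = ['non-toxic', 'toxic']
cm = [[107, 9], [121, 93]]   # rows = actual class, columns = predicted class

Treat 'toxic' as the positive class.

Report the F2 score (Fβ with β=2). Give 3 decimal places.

Fβ = (1+β²)·TP / ((1+β²)·TP + β²·FN + FP), with β²=4
= 5·93 / (5·93 + 4·121 + 9) = 0.485

0.485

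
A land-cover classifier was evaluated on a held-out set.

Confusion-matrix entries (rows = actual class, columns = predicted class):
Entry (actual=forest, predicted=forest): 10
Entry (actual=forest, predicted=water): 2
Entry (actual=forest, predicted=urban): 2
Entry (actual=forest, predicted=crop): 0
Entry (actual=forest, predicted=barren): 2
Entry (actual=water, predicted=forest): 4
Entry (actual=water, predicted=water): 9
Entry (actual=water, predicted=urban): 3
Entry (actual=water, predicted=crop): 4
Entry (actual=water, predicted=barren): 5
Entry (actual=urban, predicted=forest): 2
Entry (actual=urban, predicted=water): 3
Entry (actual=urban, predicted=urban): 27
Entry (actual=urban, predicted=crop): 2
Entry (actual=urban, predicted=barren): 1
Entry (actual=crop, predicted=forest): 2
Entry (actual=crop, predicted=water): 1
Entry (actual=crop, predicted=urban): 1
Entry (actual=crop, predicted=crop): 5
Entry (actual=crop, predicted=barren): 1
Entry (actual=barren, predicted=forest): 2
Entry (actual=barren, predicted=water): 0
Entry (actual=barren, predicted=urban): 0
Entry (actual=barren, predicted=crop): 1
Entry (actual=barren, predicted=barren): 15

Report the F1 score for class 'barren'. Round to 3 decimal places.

0.714

Treat 'barren' as positive and all other classes as negative.
F1 score = 2·TP/(2·TP+FP+FN).
barren: TP=15, FP=2+5+1+1=9, FN=2+0+0+1=3 → 30/42 = 0.7143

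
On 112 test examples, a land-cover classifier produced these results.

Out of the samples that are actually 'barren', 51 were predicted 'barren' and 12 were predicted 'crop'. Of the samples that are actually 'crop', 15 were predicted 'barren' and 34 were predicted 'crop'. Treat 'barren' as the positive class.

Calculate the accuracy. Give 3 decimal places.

0.759

Accuracy = (TP+TN)/N = (51+34)/112 = 0.759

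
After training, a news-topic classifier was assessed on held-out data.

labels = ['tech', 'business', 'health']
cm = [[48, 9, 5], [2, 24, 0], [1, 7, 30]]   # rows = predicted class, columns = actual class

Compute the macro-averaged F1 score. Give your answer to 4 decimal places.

Per-class F1 score (2·TP/(2·TP+FP+FN)):
  tech: TP=48, FP=9+5=14, FN=2+1=3 → 96/113 = 0.84956
  business: TP=24, FP=2+0=2, FN=9+7=16 → 48/66 = 0.72727
  health: TP=30, FP=1+7=8, FN=5+0=5 → 60/73 = 0.82192
Macro-F1 score = mean = (0.84956 + 0.72727 + 0.82192) / 3 = 0.7996

0.7996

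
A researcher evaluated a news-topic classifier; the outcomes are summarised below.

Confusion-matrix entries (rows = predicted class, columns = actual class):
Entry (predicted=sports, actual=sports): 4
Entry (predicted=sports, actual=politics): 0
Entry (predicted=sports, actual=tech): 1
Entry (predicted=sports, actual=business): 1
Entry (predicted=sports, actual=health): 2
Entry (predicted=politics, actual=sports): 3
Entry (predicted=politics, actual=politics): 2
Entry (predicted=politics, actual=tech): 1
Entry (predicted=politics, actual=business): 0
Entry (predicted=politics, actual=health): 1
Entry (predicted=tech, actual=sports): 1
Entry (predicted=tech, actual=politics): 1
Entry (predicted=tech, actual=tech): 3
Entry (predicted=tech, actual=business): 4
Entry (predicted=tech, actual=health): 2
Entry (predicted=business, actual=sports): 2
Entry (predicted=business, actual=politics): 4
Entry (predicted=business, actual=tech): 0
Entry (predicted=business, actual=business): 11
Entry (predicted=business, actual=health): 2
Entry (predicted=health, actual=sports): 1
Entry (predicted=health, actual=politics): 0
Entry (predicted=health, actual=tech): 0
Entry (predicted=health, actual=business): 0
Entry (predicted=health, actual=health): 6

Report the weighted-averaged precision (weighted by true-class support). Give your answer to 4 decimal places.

0.5629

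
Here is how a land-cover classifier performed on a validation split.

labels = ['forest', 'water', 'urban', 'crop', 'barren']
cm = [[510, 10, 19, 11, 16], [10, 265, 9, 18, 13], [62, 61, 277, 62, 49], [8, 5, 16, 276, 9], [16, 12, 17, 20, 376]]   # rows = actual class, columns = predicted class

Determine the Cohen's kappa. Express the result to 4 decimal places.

0.7399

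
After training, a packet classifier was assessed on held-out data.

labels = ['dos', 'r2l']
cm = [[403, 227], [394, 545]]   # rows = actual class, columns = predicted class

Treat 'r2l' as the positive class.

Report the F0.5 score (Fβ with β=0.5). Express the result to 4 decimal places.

Fβ = (1+β²)·TP / ((1+β²)·TP + β²·FN + FP), with β²=1/4
= 1.25·545 / (1.25·545 + 0.25·394 + 227) = 0.6767

0.6767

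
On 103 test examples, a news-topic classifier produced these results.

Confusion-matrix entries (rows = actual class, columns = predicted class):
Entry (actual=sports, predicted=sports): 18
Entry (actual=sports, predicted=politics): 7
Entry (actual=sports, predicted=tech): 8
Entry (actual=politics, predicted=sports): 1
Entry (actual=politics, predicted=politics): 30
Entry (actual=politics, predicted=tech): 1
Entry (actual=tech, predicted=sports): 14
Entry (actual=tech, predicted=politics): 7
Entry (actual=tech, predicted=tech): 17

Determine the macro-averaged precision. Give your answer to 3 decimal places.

0.627

Per-class precision (TP/(TP+FP)):
  sports: TP=18, FP=1+14=15 → 18/33 = 0.5455
  politics: TP=30, FP=7+7=14 → 30/44 = 0.6818
  tech: TP=17, FP=8+1=9 → 17/26 = 0.6538
Macro-precision = mean = (0.5455 + 0.6818 + 0.6538) / 3 = 0.627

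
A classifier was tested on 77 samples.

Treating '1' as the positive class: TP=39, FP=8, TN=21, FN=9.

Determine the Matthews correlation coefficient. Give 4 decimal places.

MCC = (TP·TN − FP·FN) / √((TP+FP)(TP+FN)(TN+FP)(TN+FN))
Numerator = 39·21 − 8·9 = 747
Denominator = √(47·48·29·30) = √1962720 = 1400.9711
MCC = 747 / 1400.9711 = 0.5332

0.5332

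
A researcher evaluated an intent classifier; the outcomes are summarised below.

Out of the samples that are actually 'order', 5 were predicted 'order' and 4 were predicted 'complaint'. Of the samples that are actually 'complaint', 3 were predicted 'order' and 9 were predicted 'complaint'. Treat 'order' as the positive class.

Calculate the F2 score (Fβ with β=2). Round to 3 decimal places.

Fβ = (1+β²)·TP / ((1+β²)·TP + β²·FN + FP), with β²=4
= 5·5 / (5·5 + 4·4 + 3) = 0.568

0.568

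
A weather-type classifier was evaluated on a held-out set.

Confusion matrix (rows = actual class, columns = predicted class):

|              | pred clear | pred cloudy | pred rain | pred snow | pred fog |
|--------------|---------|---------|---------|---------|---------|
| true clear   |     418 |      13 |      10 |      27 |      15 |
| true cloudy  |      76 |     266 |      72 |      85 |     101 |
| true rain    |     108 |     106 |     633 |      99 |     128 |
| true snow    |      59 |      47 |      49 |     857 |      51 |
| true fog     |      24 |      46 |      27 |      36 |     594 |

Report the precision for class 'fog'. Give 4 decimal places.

precision = TP/(TP+FP).
fog: TP=594, FP=15+101+128+51=295 → 594/889 = 0.66817

0.6682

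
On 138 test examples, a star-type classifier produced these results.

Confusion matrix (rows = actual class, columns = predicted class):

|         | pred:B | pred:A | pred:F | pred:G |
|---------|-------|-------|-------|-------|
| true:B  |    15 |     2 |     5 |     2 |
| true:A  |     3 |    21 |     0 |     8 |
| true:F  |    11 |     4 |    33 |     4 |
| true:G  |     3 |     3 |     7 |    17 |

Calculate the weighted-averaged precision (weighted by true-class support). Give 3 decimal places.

0.639

Per-class precision (TP/(TP+FP)):
  B: TP=15, FP=3+11+3=17 → 15/32 = 0.4688
  A: TP=21, FP=2+4+3=9 → 21/30 = 0.7000
  F: TP=33, FP=5+0+7=12 → 33/45 = 0.7333
  G: TP=17, FP=2+8+4=14 → 17/31 = 0.5484
Weighted-precision = Σ (supportᵢ/N)·precisionᵢ with N=138: (24/138)·0.4688 + (32/138)·0.7000 + (52/138)·0.7333 + (30/138)·0.5484 = 0.639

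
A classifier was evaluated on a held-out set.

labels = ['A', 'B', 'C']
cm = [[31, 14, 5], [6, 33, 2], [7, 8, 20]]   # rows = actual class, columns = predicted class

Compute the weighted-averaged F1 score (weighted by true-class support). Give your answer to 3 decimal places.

0.665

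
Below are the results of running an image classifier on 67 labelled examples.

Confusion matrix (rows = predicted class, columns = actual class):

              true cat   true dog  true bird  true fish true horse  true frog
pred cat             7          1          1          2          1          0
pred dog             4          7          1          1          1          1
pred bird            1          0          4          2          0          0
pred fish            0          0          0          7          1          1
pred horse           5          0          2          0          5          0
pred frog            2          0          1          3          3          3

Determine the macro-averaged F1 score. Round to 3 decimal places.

0.489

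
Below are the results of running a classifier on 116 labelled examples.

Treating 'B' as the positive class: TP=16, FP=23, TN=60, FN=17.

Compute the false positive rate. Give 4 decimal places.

0.2771

FPR = FP/(FP+TN) = 23/(23+60) = 0.2771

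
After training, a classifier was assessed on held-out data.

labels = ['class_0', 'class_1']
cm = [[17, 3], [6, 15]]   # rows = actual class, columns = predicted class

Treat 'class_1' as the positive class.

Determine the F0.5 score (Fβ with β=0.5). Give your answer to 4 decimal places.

Fβ = (1+β²)·TP / ((1+β²)·TP + β²·FN + FP), with β²=1/4
= 1.25·15 / (1.25·15 + 0.25·6 + 3) = 0.8065

0.8065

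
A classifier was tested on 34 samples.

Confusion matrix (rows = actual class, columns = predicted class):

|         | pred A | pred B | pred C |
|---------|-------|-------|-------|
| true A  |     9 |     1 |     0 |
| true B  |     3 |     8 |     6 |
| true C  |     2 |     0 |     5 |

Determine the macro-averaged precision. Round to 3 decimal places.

0.662

Per-class precision (TP/(TP+FP)):
  A: TP=9, FP=3+2=5 → 9/14 = 0.6429
  B: TP=8, FP=1+0=1 → 8/9 = 0.8889
  C: TP=5, FP=0+6=6 → 5/11 = 0.4545
Macro-precision = mean = (0.6429 + 0.8889 + 0.4545) / 3 = 0.662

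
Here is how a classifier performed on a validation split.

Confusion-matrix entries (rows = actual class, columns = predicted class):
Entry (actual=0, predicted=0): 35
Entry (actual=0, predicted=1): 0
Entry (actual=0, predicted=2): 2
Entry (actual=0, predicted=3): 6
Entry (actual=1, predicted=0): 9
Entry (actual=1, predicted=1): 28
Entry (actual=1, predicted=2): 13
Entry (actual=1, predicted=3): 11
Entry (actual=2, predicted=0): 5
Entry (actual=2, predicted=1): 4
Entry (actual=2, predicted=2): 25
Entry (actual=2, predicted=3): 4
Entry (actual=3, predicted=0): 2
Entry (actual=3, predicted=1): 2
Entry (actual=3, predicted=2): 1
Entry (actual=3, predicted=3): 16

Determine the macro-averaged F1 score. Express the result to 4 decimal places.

Per-class F1 score (2·TP/(2·TP+FP+FN)):
  0: TP=35, FP=9+5+2=16, FN=0+2+6=8 → 70/94 = 0.74468
  1: TP=28, FP=0+4+2=6, FN=9+13+11=33 → 56/95 = 0.58947
  2: TP=25, FP=2+13+1=16, FN=5+4+4=13 → 50/79 = 0.63291
  3: TP=16, FP=6+11+4=21, FN=2+2+1=5 → 32/58 = 0.55172
Macro-F1 score = mean = (0.74468 + 0.58947 + 0.63291 + 0.55172) / 4 = 0.6297

0.6297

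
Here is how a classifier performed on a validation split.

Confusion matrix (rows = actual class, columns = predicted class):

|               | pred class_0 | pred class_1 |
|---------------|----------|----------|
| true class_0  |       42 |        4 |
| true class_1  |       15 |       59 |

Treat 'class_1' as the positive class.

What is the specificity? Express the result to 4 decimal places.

Specificity = TN/(TN+FP) = 42/(42+4) = 0.9130

0.9130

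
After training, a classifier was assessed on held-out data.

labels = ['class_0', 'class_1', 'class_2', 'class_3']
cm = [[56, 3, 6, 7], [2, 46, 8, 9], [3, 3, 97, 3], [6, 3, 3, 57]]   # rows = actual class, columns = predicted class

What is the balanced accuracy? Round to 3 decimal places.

Balanced accuracy = mean of per-class recall.
  class_0: recall = 56/72 = 0.7778
  class_1: recall = 46/65 = 0.7077
  class_2: recall = 97/106 = 0.9151
  class_3: recall = 57/69 = 0.8261
Mean = (0.7778 + 0.7077 + 0.9151 + 0.8261) / 4 = 0.807

0.807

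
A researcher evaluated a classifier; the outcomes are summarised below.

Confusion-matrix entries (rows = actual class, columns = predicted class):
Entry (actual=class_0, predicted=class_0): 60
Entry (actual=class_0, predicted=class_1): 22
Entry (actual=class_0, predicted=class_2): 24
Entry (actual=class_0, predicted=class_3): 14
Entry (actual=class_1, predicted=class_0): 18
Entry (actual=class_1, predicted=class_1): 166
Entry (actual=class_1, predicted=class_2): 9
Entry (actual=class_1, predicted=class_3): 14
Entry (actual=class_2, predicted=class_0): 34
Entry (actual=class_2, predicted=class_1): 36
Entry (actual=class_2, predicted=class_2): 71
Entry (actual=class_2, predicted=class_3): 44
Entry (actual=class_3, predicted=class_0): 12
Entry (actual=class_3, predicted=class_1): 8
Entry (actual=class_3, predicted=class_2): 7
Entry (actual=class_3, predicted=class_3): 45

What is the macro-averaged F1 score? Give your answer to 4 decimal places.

0.5510

Per-class F1 score (2·TP/(2·TP+FP+FN)):
  class_0: TP=60, FP=18+34+12=64, FN=22+24+14=60 → 120/244 = 0.49180
  class_1: TP=166, FP=22+36+8=66, FN=18+9+14=41 → 332/439 = 0.75626
  class_2: TP=71, FP=24+9+7=40, FN=34+36+44=114 → 142/296 = 0.47973
  class_3: TP=45, FP=14+14+44=72, FN=12+8+7=27 → 90/189 = 0.47619
Macro-F1 score = mean = (0.49180 + 0.75626 + 0.47973 + 0.47619) / 4 = 0.5510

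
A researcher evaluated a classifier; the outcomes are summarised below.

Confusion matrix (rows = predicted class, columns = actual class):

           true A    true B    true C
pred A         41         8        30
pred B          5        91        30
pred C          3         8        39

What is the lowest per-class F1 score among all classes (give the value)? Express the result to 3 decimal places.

Per-class F1 score (2·TP/(2·TP+FP+FN)):
  A: TP=41, FP=8+30=38, FN=5+3=8 → 82/128 = 0.6406
  B: TP=91, FP=5+30=35, FN=8+8=16 → 182/233 = 0.7811
  C: TP=39, FP=3+8=11, FN=30+30=60 → 78/149 = 0.5235
Lowest is class 'C' with F1 score = 0.523.

0.523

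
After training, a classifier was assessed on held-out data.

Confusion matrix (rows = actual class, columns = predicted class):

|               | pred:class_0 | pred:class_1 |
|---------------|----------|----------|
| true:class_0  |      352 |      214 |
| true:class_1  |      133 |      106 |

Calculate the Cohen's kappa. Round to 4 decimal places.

0.0596

Observed agreement pₒ = trace/N = 458/805 = 0.56894
Expected agreement pₑ = Σ (rowᵢ·colᵢ)/N² = (566·485 + 239·320)/805² = 0.54163
κ = (pₒ − pₑ)/(1 − pₑ) = (0.56894 − 0.54163)/(1 − 0.54163) = 0.0596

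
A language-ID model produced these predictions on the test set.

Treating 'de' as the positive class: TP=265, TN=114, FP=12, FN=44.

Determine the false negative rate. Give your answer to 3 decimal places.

0.142

FNR = FN/(FN+TP) = 44/(44+265) = 0.142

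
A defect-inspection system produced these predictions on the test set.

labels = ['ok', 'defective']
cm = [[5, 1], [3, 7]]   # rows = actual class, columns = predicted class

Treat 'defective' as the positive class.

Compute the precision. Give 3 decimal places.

Precision = TP/(TP+FP) = 7/(7+1) = 7/8 = 0.875

0.875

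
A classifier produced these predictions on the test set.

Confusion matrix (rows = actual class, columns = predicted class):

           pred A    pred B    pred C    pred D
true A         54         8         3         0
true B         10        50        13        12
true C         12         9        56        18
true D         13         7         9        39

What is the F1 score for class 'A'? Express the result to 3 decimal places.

F1 score = 2·TP/(2·TP+FP+FN).
A: TP=54, FP=10+12+13=35, FN=8+3+0=11 → 108/154 = 0.7013

0.701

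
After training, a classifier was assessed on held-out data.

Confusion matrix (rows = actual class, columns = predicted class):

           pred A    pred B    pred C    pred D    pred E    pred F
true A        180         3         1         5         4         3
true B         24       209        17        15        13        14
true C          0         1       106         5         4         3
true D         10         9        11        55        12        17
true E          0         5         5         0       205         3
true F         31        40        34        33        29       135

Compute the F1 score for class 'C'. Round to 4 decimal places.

One-vs-rest for 'C': TP = diagonal; FP = other classes predicted 'C'; FN = 'C' predicted as other.
F1 score = 2·TP/(2·TP+FP+FN).
C: TP=106, FP=1+17+11+5+34=68, FN=0+1+5+4+3=13 → 212/293 = 0.72355

0.7235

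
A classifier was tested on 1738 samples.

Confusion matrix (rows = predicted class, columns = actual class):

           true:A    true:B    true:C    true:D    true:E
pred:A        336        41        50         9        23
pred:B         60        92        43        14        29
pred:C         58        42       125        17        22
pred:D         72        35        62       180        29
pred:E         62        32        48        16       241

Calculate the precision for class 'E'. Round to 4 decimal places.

One-vs-rest for 'E': TP = diagonal; FP = other classes predicted 'E'; FN = 'E' predicted as other.
precision = TP/(TP+FP).
E: TP=241, FP=62+32+48+16=158 → 241/399 = 0.60401

0.6040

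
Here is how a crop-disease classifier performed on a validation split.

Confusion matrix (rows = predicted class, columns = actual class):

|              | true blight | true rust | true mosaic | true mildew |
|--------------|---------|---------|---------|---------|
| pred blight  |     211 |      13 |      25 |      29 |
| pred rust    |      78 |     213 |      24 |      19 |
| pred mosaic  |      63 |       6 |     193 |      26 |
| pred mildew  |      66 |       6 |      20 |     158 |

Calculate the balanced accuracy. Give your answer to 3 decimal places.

0.704

Balanced accuracy = mean of per-class recall.
  blight: recall = 211/418 = 0.5048
  rust: recall = 213/238 = 0.8950
  mosaic: recall = 193/262 = 0.7366
  mildew: recall = 158/232 = 0.6810
Mean = (0.5048 + 0.8950 + 0.7366 + 0.6810) / 4 = 0.704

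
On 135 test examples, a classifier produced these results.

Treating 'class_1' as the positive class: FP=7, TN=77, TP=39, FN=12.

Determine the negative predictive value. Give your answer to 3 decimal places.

0.865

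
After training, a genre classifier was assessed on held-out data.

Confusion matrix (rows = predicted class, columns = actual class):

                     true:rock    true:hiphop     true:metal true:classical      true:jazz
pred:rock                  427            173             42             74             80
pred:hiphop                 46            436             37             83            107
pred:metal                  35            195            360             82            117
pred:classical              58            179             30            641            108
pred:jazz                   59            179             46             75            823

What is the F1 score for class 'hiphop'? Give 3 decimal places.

Take TP from the diagonal, FP from the rest of the 'hiphop' prediction marginal, FN from the rest of the 'hiphop' actual marginal.
F1 score = 2·TP/(2·TP+FP+FN).
hiphop: TP=436, FP=46+37+83+107=273, FN=173+195+179+179=726 → 872/1871 = 0.4661

0.466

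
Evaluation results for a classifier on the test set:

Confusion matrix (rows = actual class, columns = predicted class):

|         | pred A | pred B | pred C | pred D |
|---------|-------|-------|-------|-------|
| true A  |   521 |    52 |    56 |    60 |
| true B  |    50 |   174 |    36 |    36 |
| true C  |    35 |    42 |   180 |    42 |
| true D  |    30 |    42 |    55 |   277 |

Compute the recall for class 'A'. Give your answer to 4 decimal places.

recall = TP/(TP+FN).
A: TP=521, FN=52+56+60=168 → 521/689 = 0.75617

0.7562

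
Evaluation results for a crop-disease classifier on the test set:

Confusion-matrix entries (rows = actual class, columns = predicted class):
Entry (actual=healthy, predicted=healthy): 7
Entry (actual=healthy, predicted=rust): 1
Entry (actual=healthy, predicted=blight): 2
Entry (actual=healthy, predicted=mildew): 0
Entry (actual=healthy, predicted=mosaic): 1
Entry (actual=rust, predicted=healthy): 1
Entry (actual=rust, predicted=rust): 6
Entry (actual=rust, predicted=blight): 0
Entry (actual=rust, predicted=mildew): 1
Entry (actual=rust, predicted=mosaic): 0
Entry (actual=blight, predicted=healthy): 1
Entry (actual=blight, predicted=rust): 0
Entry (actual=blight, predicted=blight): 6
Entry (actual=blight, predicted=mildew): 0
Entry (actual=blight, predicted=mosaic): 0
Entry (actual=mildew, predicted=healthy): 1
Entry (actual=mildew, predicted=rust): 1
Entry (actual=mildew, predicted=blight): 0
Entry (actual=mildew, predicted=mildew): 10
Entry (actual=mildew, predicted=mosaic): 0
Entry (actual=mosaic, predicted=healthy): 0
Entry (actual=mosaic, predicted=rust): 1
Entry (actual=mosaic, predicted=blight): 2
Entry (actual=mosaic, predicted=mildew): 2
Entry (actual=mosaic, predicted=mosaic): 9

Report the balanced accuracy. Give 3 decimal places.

Balanced accuracy = mean of per-class recall.
  healthy: recall = 7/11 = 0.6364
  rust: recall = 6/8 = 0.7500
  blight: recall = 6/7 = 0.8571
  mildew: recall = 10/12 = 0.8333
  mosaic: recall = 9/14 = 0.6429
Mean = (0.6364 + 0.7500 + 0.8571 + 0.8333 + 0.6429) / 5 = 0.744

0.744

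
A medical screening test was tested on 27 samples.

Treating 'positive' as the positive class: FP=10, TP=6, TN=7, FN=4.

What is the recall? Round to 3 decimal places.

Recall = TP/(TP+FN) = 6/(6+4) = 6/10 = 0.600

0.600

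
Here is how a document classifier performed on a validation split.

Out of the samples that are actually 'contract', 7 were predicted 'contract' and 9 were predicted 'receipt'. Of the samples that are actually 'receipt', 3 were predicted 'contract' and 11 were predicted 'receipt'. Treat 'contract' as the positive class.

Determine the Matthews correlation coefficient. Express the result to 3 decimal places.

MCC = (TP·TN − FP·FN) / √((TP+FP)(TP+FN)(TN+FP)(TN+FN))
Numerator = 7·11 − 3·9 = 50
Denominator = √(10·16·14·20) = √44800 = 211.6601
MCC = 50 / 211.6601 = 0.236

0.236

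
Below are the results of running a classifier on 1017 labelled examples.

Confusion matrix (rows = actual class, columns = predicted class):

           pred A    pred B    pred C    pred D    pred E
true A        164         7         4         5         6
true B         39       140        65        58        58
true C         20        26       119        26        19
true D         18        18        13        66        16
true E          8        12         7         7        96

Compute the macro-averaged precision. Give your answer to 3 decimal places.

0.564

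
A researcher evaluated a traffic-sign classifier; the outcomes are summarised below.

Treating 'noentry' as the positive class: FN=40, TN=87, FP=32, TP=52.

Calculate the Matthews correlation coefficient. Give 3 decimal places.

0.300

MCC = (TP·TN − FP·FN) / √((TP+FP)(TP+FN)(TN+FP)(TN+FN))
Numerator = 52·87 − 32·40 = 3244
Denominator = √(84·92·119·127) = √116793264 = 10807.0932
MCC = 3244 / 10807.0932 = 0.300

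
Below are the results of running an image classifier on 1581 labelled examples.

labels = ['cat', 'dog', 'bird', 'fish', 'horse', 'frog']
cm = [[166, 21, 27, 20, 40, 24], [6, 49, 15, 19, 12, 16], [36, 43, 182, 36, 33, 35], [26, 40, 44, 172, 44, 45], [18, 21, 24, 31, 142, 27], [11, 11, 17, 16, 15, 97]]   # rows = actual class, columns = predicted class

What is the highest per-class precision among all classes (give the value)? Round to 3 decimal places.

Per-class precision (TP/(TP+FP)):
  cat: TP=166, FP=6+36+26+18+11=97 → 166/263 = 0.6312
  dog: TP=49, FP=21+43+40+21+11=136 → 49/185 = 0.2649
  bird: TP=182, FP=27+15+44+24+17=127 → 182/309 = 0.5890
  fish: TP=172, FP=20+19+36+31+16=122 → 172/294 = 0.5850
  horse: TP=142, FP=40+12+33+44+15=144 → 142/286 = 0.4965
  frog: TP=97, FP=24+16+35+45+27=147 → 97/244 = 0.3975
Highest is class 'cat' with precision = 0.631.

0.631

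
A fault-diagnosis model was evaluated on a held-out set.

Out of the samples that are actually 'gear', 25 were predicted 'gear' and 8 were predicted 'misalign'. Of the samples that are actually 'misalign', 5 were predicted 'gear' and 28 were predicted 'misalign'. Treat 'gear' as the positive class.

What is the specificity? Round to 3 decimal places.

0.848

Specificity = TN/(TN+FP) = 28/(28+5) = 0.848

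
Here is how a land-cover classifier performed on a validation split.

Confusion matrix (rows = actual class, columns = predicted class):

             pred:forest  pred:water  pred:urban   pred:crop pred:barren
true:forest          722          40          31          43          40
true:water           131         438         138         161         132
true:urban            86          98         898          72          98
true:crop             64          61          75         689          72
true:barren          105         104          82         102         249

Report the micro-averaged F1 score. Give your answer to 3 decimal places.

0.633

Micro-averaging pools counts across classes: ΣTP=2996, ΣFP=1735, ΣFN=1735.
Micro-F1 score = 2·TP/(2·TP+FP+FN) on pooled counts = 0.633 (equals overall accuracy in single-label multiclass).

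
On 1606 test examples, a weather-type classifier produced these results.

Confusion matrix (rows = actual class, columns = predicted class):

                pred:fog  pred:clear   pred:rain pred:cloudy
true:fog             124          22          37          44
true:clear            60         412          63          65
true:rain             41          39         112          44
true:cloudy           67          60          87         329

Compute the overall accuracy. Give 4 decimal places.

Accuracy = trace / total = (124+412+112+329=977) / 1606 = 977/1606 = 0.6083

0.6083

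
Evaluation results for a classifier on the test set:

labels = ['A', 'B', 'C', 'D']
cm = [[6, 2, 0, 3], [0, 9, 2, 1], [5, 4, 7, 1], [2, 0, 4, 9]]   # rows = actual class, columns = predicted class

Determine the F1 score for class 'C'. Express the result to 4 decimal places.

Take TP from the diagonal, FP from the rest of the 'C' prediction marginal, FN from the rest of the 'C' actual marginal.
F1 score = 2·TP/(2·TP+FP+FN).
C: TP=7, FP=0+2+4=6, FN=5+4+1=10 → 14/30 = 0.46667

0.4667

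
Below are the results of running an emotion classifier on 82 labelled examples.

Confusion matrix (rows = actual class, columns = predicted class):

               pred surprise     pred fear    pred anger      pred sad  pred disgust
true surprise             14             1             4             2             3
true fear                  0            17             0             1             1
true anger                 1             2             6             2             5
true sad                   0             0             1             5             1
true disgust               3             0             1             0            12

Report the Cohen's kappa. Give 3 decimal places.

Observed agreement pₒ = trace/N = 54/82 = 0.6585
Expected agreement pₑ = Σ (rowᵢ·colᵢ)/N² = (24·18 + 19·20 + 16·12 + 7·10 + 16·22)/82² = 0.2121
κ = (pₒ − pₑ)/(1 − pₑ) = (0.6585 − 0.2121)/(1 − 0.2121) = 0.567

0.567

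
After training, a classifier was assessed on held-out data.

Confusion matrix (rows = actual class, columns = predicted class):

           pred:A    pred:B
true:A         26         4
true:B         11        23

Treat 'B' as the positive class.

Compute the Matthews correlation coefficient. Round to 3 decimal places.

MCC = (TP·TN − FP·FN) / √((TP+FP)(TP+FN)(TN+FP)(TN+FN))
Numerator = 23·26 − 4·11 = 554
Denominator = √(27·34·30·37) = √1018980 = 1009.4454
MCC = 554 / 1009.4454 = 0.549

0.549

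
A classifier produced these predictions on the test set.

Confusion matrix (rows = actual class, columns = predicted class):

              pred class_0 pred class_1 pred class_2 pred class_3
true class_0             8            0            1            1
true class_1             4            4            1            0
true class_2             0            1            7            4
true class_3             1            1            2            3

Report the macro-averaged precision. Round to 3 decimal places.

0.573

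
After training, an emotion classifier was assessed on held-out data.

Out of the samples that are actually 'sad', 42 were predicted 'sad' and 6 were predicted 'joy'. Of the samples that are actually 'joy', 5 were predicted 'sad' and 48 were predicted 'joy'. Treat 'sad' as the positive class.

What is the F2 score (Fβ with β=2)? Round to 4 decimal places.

Fβ = (1+β²)·TP / ((1+β²)·TP + β²·FN + FP), with β²=4
= 5·42 / (5·42 + 4·6 + 5) = 0.8787

0.8787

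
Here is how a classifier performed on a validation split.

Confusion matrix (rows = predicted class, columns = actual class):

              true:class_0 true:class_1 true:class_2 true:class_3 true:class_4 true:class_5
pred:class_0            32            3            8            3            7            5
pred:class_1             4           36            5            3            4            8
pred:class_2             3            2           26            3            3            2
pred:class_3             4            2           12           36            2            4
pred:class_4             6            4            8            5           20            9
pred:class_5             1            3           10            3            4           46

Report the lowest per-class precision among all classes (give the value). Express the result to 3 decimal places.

Per-class precision (TP/(TP+FP)):
  class_0: TP=32, FP=3+8+3+7+5=26 → 32/58 = 0.5517
  class_1: TP=36, FP=4+5+3+4+8=24 → 36/60 = 0.6000
  class_2: TP=26, FP=3+2+3+3+2=13 → 26/39 = 0.6667
  class_3: TP=36, FP=4+2+12+2+4=24 → 36/60 = 0.6000
  class_4: TP=20, FP=6+4+8+5+9=32 → 20/52 = 0.3846
  class_5: TP=46, FP=1+3+10+3+4=21 → 46/67 = 0.6866
Lowest is class 'class_4' with precision = 0.385.

0.385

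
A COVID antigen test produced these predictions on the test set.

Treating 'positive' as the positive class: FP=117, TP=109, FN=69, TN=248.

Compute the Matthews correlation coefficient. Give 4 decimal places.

MCC = (TP·TN − FP·FN) / √((TP+FP)(TP+FN)(TN+FP)(TN+FN))
Numerator = 109·248 − 117·69 = 18959
Denominator = √(226·178·365·317) = √4654580740 = 68224.4878
MCC = 18959 / 68224.4878 = 0.2779

0.2779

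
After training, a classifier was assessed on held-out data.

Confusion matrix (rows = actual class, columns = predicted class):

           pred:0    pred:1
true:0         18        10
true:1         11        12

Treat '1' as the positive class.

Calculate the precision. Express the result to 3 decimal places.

Precision = TP/(TP+FP) = 12/(12+10) = 12/22 = 0.545

0.545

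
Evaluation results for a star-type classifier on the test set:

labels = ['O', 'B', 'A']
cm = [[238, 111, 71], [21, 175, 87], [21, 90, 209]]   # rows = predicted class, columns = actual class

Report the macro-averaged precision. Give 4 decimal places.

Per-class precision (TP/(TP+FP)):
  O: TP=238, FP=111+71=182 → 238/420 = 0.56667
  B: TP=175, FP=21+87=108 → 175/283 = 0.61837
  A: TP=209, FP=21+90=111 → 209/320 = 0.65313
Macro-precision = mean = (0.56667 + 0.61837 + 0.65313) / 3 = 0.6127

0.6127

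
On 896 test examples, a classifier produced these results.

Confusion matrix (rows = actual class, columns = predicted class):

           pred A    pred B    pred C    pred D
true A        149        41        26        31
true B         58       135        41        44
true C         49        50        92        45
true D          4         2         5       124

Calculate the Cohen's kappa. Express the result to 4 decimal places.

Observed agreement pₒ = trace/N = 500/896 = 0.55804
Expected agreement pₑ = Σ (rowᵢ·colᵢ)/N² = (247·260 + 278·228 + 236·164 + 135·244)/896² = 0.24819
κ = (pₒ − pₑ)/(1 − pₑ) = (0.55804 − 0.24819)/(1 − 0.24819) = 0.4121

0.4121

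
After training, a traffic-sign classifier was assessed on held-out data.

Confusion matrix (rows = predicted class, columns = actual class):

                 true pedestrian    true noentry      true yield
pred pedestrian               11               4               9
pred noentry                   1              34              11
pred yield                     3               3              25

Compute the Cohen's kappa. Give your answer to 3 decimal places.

Observed agreement pₒ = trace/N = 70/101 = 0.6931
Expected agreement pₑ = Σ (rowᵢ·colᵢ)/N² = (15·24 + 41·46 + 45·31)/101² = 0.3569
κ = (pₒ − pₑ)/(1 − pₑ) = (0.6931 − 0.3569)/(1 − 0.3569) = 0.523

0.523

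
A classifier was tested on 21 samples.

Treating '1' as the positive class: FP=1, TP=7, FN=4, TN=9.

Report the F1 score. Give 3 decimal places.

0.737

Precision = TP/(TP+FP) = 7/8 = 0.8750
Recall = TP/(TP+FN) = 7/11 = 0.6364
F1 = 2·TP/(2·TP+FP+FN) = 14/19 = 0.737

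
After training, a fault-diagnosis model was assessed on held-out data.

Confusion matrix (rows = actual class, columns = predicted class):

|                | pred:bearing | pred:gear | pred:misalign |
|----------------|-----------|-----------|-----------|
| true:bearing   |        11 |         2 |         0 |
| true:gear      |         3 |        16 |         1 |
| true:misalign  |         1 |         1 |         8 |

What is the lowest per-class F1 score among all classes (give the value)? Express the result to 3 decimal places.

Per-class F1 score (2·TP/(2·TP+FP+FN)):
  bearing: TP=11, FP=3+1=4, FN=2+0=2 → 22/28 = 0.7857
  gear: TP=16, FP=2+1=3, FN=3+1=4 → 32/39 = 0.8205
  misalign: TP=8, FP=0+1=1, FN=1+1=2 → 16/19 = 0.8421
Lowest is class 'bearing' with F1 score = 0.786.

0.786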